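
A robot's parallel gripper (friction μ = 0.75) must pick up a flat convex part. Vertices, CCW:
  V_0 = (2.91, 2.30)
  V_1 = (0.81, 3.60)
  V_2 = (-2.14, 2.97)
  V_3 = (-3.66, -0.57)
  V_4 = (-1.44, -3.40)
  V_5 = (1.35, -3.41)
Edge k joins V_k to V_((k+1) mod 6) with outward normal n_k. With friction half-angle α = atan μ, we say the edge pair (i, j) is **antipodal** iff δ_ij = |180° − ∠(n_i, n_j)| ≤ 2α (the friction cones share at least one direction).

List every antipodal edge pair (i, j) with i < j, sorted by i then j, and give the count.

count = 8; pairs: (0,3), (0,4), (1,3), (1,4), (1,5), (2,4), (2,5), (3,5)

α = atan 0.75 = 36.87°;  2α = 73.74°
n_0 = (+0.5264, +0.8503)
n_1 = (-0.2088, +0.9779)
n_2 = (-0.9189, +0.3945)
n_3 = (-0.7868, -0.6172)
n_4 = (-0.0036, -1.0000)
n_5 = (+0.9646, -0.2635)
  (0,1): δ = 136.19°  ·
  (0,2): δ = 81.48°  ·
  (0,3): δ = 20.13°  ✓
  (0,4): δ = 31.55°  ✓
  (0,5): δ = 106.48°  ·
  (1,2): δ = 125.29°  ·
  (1,3): δ = 63.94°  ✓
  (1,4): δ = 12.26°  ✓
  (1,5): δ = 62.66°  ✓
  (2,3): δ = 118.65°  ·
  (2,4): δ = 66.97°  ✓
  (2,5): δ = 7.96°  ✓
  (3,4): δ = 128.32°  ·
  (3,5): δ = 53.39°  ✓
  (4,5): δ = 105.08°  ·
antipodal pairs: 8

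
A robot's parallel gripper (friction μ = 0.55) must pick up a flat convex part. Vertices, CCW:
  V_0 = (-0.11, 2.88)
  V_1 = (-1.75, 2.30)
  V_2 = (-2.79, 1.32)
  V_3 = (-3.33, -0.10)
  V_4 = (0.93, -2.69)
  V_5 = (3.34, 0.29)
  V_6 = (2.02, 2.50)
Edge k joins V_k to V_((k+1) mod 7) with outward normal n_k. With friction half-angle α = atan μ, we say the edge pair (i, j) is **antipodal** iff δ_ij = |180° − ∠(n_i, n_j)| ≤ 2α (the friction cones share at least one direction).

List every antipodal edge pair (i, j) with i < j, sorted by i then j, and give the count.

count = 7; pairs: (0,3), (0,4), (1,4), (2,4), (2,5), (3,5), (3,6)

α = atan 0.55 = 28.81°;  2α = 57.62°
n_0 = (-0.3334, +0.9428)
n_1 = (-0.6858, +0.7278)
n_2 = (-0.9347, +0.3554)
n_3 = (-0.5195, -0.8545)
n_4 = (+0.7775, -0.6288)
n_5 = (+0.8585, +0.5128)
n_6 = (+0.1756, +0.9845)
  (0,1): δ = 156.18°  ·
  (0,2): δ = 130.30°  ·
  (0,3): δ = 50.78°  ✓
  (0,4): δ = 31.56°  ✓
  (0,5): δ = 101.37°  ·
  (0,6): δ = 150.41°  ·
  (1,2): δ = 154.12°  ·
  (1,3): δ = 74.60°  ·
  (1,4): δ = 7.74°  ✓
  (1,5): δ = 77.55°  ·
  (1,6): δ = 126.59°  ·
  (2,3): δ = 100.48°  ·
  (2,4): δ = 18.14°  ✓
  (2,5): δ = 51.67°  ✓
  (2,6): δ = 100.71°  ·
  (3,4): δ = 97.66°  ·
  (3,5): δ = 27.85°  ✓
  (3,6): δ = 21.18°  ✓
  (4,5): δ = 110.19°  ·
  (4,6): δ = 61.15°  ·
  (5,6): δ = 130.96°  ·
antipodal pairs: 7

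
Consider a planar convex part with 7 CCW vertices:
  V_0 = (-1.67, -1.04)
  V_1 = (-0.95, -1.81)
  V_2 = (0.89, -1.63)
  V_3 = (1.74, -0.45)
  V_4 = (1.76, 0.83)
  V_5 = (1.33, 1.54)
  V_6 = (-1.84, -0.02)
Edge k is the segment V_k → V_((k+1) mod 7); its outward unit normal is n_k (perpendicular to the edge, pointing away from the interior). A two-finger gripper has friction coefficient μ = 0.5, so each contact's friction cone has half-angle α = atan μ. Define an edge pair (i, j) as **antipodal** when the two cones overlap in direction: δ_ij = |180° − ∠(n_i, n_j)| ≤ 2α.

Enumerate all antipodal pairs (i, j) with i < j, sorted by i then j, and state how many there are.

count = 7; pairs: (0,3), (0,4), (1,5), (2,5), (2,6), (3,6), (4,6)

α = atan 0.5 = 26.57°;  2α = 53.13°
n_0 = (-0.7304, -0.6830)
n_1 = (+0.0974, -0.9952)
n_2 = (+0.8114, -0.5845)
n_3 = (+0.9999, -0.0156)
n_4 = (+0.8554, +0.5180)
n_5 = (-0.4415, +0.8972)
n_6 = (-0.9864, -0.1644)
  (0,1): δ = 127.49°  ·
  (0,2): δ = 78.84°  ·
  (0,3): δ = 43.97°  ✓
  (0,4): δ = 11.88°  ✓
  (0,5): δ = 73.12°  ·
  (0,6): δ = 146.38°  ·
  (1,2): δ = 131.35°  ·
  (1,3): δ = 96.48°  ·
  (1,4): δ = 64.39°  ·
  (1,5): δ = 20.62°  ✓
  (1,6): δ = 93.88°  ·
  (2,3): δ = 145.13°  ·
  (2,4): δ = 113.03°  ·
  (2,5): δ = 28.03°  ✓
  (2,6): δ = 45.23°  ✓
  (3,4): δ = 147.90°  ·
  (3,5): δ = 62.90°  ·
  (3,6): δ = 10.36°  ✓
  (4,5): δ = 95.00°  ·
  (4,6): δ = 21.74°  ✓
  (5,6): δ = 106.74°  ·
antipodal pairs: 7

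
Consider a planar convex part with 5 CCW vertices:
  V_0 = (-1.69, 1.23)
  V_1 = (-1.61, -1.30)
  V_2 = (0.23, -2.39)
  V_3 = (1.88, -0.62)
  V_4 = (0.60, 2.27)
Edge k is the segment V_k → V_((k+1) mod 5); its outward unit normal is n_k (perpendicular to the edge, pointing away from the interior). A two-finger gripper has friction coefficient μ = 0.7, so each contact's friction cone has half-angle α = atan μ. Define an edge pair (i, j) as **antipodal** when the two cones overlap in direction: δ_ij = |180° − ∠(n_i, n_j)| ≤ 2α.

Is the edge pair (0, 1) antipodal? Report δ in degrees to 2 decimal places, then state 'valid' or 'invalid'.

α = atan 0.7 = 34.99°;  2α = 69.98°
edge 0: e_0 = (+0.08, -2.53);  n_0 = (-0.9995, -0.0316)
edge 1: e_1 = (+1.84, -1.09);  n_1 = (-0.5097, -0.8604)
∠(n_0, n_1) = 57.55°
δ = |180° − 57.55°| = 122.45°
122.45° > 2α = 69.98°  →  invalid

δ = 122.45°, invalid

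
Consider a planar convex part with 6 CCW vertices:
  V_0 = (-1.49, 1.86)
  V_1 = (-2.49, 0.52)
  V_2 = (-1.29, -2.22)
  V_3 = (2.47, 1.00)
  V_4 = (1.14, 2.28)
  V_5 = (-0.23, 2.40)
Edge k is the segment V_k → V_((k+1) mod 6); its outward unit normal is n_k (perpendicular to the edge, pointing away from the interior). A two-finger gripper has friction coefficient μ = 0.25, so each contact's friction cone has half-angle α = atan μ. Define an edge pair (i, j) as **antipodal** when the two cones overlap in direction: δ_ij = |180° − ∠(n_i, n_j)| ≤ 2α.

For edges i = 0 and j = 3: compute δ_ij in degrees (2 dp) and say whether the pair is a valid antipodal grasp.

δ = 82.83°, invalid

α = atan 0.25 = 14.04°;  2α = 28.07°
edge 0: e_0 = (-1.00, -1.34);  n_0 = (-0.8014, +0.5981)
edge 3: e_3 = (-1.33, +1.28);  n_3 = (+0.6934, +0.7205)
∠(n_0, n_3) = 97.17°
δ = |180° − 97.17°| = 82.83°
82.83° > 2α = 28.07°  →  invalid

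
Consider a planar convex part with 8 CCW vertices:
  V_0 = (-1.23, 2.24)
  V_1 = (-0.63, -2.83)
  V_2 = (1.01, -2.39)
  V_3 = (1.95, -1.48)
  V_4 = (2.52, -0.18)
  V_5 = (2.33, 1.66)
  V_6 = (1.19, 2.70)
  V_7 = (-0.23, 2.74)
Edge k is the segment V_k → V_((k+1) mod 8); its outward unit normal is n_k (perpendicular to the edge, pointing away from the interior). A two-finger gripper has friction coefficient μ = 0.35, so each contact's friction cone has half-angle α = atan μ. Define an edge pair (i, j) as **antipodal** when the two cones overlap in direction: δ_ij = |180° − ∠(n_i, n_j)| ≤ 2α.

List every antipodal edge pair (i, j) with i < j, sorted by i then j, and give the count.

count = 5; pairs: (0,3), (0,4), (1,6), (1,7), (2,7)

α = atan 0.35 = 19.29°;  2α = 38.58°
n_0 = (-0.9931, -0.1175)
n_1 = (+0.2591, -0.9658)
n_2 = (+0.6955, -0.7185)
n_3 = (+0.9158, -0.4016)
n_4 = (+0.9947, +0.1027)
n_5 = (+0.6740, +0.7388)
n_6 = (+0.0282, +0.9996)
n_7 = (-0.4472, +0.8944)
  (0,1): δ = 81.73°  ·
  (0,2): δ = 52.68°  ·
  (0,3): δ = 30.42°  ✓
  (0,4): δ = 0.85°  ✓
  (0,5): δ = 40.88°  ·
  (0,6): δ = 81.64°  ·
  (0,7): δ = 109.82°  ·
  (1,2): δ = 150.95°  ·
  (1,3): δ = 128.69°  ·
  (1,4): δ = 99.12°  ·
  (1,5): δ = 57.39°  ·
  (1,6): δ = 16.63°  ✓
  (1,7): δ = 11.55°  ✓
  (2,3): δ = 157.75°  ·
  (2,4): δ = 128.18°  ·
  (2,5): δ = 86.44°  ·
  (2,6): δ = 45.68°  ·
  (2,7): δ = 17.51°  ✓
  (3,4): δ = 150.43°  ·
  (3,5): δ = 108.70°  ·
  (3,6): δ = 67.94°  ·
  (3,7): δ = 39.76°  ·
  (4,5): δ = 138.27°  ·
  (4,6): δ = 97.51°  ·
  (4,7): δ = 69.33°  ·
  (5,6): δ = 139.24°  ·
  (5,7): δ = 111.06°  ·
  (6,7): δ = 151.82°  ·
antipodal pairs: 5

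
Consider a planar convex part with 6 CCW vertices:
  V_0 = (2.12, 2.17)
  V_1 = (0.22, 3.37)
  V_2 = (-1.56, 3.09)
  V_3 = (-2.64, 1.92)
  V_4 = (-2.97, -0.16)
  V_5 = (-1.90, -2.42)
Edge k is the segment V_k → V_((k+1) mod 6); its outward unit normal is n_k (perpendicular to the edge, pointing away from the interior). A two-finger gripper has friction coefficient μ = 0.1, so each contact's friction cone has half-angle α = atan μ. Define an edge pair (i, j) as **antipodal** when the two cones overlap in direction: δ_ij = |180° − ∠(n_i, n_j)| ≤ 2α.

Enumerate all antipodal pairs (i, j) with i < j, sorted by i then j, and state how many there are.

α = atan 0.1 = 5.71°;  2α = 11.42°
n_0 = (+0.5340, +0.8455)
n_1 = (-0.1554, +0.9879)
n_2 = (-0.7348, +0.6783)
n_3 = (-0.9876, +0.1567)
n_4 = (-0.9038, -0.4279)
n_5 = (+0.7523, -0.6589)
  (0,1): δ = 138.78°  ·
  (0,2): δ = 100.43°  ·
  (0,3): δ = 66.74°  ·
  (0,4): δ = 32.39°  ·
  (0,5): δ = 81.06°  ·
  (1,2): δ = 141.65°  ·
  (1,3): δ = 107.95°  ·
  (1,4): δ = 73.60°  ·
  (1,5): δ = 39.85°  ·
  (2,3): δ = 146.31°  ·
  (2,4): δ = 111.96°  ·
  (2,5): δ = 1.50°  ✓
  (3,4): δ = 145.65°  ·
  (3,5): δ = 32.20°  ·
  (4,5): δ = 66.55°  ·
antipodal pairs: 1

count = 1; pairs: (2,5)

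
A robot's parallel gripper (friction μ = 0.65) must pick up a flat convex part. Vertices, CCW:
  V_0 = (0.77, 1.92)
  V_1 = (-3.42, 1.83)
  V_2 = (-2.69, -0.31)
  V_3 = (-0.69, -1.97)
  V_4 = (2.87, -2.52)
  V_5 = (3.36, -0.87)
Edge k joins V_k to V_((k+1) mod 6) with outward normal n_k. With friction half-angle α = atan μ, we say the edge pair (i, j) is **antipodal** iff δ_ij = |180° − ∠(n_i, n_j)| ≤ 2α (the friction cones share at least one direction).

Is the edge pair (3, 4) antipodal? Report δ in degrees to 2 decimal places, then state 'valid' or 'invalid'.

α = atan 0.65 = 33.02°;  2α = 66.05°
edge 3: e_3 = (+3.56, -0.55);  n_3 = (-0.1527, -0.9883)
edge 4: e_4 = (+0.49, +1.65);  n_4 = (+0.9586, -0.2847)
∠(n_3, n_4) = 82.24°
δ = |180° − 82.24°| = 97.76°
97.76° > 2α = 66.05°  →  invalid

δ = 97.76°, invalid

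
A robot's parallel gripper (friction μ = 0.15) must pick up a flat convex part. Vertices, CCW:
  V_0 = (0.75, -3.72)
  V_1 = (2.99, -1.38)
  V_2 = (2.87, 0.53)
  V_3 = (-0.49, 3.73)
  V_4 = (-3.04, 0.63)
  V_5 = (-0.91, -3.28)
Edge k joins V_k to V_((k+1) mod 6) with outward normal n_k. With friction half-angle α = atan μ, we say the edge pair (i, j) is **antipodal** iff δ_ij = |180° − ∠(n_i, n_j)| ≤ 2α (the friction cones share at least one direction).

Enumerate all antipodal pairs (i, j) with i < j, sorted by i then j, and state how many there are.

α = atan 0.15 = 8.53°;  2α = 17.06°
n_0 = (+0.7224, -0.6915)
n_1 = (+0.9980, +0.0627)
n_2 = (+0.6897, +0.7241)
n_3 = (-0.7723, +0.6353)
n_4 = (-0.8782, -0.4784)
n_5 = (-0.2562, -0.9666)
  (0,1): δ = 132.66°  ·
  (0,2): δ = 89.85°  ·
  (0,3): δ = 4.31°  ✓
  (0,4): δ = 72.33°  ·
  (0,5): δ = 118.90°  ·
  (1,2): δ = 137.20°  ·
  (1,3): δ = 43.04°  ·
  (1,4): δ = 24.98°  ·
  (1,5): δ = 71.56°  ·
  (2,3): δ = 85.84°  ·
  (2,4): δ = 17.82°  ·
  (2,5): δ = 28.76°  ·
  (3,4): δ = 111.98°  ·
  (3,5): δ = 65.41°  ·
  (4,5): δ = 133.43°  ·
antipodal pairs: 1

count = 1; pairs: (0,3)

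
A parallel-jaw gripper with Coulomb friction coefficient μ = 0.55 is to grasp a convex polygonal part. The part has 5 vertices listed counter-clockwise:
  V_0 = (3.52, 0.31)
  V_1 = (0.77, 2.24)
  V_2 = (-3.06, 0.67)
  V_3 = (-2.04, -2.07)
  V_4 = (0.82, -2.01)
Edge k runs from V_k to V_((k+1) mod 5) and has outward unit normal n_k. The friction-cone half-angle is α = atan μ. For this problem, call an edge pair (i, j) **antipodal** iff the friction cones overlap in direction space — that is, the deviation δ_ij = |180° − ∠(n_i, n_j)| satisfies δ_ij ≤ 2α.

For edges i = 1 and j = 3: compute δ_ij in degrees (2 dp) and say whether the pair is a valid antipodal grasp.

α = atan 0.55 = 28.81°;  2α = 57.62°
edge 1: e_1 = (-3.83, -1.57);  n_1 = (-0.3793, +0.9253)
edge 3: e_3 = (+2.86, +0.06);  n_3 = (+0.0210, -0.9998)
∠(n_1, n_3) = 158.91°
δ = |180° − 158.91°| = 21.09°
21.09° ≤ 2α = 57.62°  →  valid

δ = 21.09°, valid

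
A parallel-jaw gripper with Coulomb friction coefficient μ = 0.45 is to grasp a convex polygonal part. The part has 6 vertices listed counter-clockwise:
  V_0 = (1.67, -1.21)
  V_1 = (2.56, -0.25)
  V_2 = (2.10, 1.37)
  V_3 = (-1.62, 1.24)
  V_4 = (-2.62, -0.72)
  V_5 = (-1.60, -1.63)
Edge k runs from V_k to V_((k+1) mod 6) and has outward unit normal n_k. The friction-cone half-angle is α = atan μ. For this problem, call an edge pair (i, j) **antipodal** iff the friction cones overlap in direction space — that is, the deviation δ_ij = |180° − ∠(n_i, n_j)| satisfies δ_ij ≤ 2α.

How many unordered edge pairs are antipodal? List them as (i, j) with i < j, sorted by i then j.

α = atan 0.45 = 24.23°;  2α = 48.46°
n_0 = (+0.7333, -0.6799)
n_1 = (+0.9620, +0.2732)
n_2 = (-0.0349, +0.9994)
n_3 = (-0.8908, +0.4545)
n_4 = (-0.6657, -0.7462)
n_5 = (+0.1274, -0.9919)
  (0,1): δ = 121.31°  ·
  (0,2): δ = 45.17°  ✓
  (0,3): δ = 15.80°  ✓
  (0,4): δ = 91.10°  ·
  (0,5): δ = 140.15°  ·
  (1,2): δ = 103.85°  ·
  (1,3): δ = 42.88°  ✓
  (1,4): δ = 32.41°  ✓
  (1,5): δ = 81.47°  ·
  (2,3): δ = 119.03°  ·
  (2,4): δ = 43.74°  ✓
  (2,5): δ = 5.32°  ✓
  (3,4): δ = 104.71°  ·
  (3,5): δ = 55.65°  ·
  (4,5): δ = 130.94°  ·
antipodal pairs: 6

count = 6; pairs: (0,2), (0,3), (1,3), (1,4), (2,4), (2,5)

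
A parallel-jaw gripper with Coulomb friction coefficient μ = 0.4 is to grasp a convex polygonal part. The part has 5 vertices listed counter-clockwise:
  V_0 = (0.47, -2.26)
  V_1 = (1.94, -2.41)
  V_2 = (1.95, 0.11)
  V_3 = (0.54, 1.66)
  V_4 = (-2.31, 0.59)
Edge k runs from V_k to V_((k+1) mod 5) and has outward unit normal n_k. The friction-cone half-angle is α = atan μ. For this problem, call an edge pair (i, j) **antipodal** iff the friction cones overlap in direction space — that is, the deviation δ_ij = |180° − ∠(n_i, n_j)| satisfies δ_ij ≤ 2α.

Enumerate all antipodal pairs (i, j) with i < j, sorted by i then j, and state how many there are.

α = atan 0.4 = 21.80°;  2α = 43.60°
n_0 = (-0.1015, -0.9948)
n_1 = (+1.0000, -0.0040)
n_2 = (+0.7397, +0.6729)
n_3 = (-0.3515, +0.9362)
n_4 = (-0.7158, -0.6983)
  (0,1): δ = 84.40°  ·
  (0,2): δ = 41.88°  ✓
  (0,3): δ = 26.40°  ✓
  (0,4): δ = 140.11°  ·
  (1,2): δ = 137.48°  ·
  (1,3): δ = 69.19°  ·
  (1,4): δ = 44.52°  ·
  (2,3): δ = 111.71°  ·
  (2,4): δ = 2.00°  ✓
  (3,4): δ = 66.29°  ·
antipodal pairs: 3

count = 3; pairs: (0,2), (0,3), (2,4)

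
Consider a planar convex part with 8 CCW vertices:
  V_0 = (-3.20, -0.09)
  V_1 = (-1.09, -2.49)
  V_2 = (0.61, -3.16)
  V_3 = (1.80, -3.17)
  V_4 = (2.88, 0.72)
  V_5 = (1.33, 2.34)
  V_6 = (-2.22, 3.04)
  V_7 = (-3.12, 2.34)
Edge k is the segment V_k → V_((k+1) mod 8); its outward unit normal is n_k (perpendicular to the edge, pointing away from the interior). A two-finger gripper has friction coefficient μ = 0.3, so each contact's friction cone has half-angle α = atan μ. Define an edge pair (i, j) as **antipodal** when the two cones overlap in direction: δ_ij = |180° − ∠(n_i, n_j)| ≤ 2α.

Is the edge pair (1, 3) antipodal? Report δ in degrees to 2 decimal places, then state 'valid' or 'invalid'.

δ = 84.01°, invalid

α = atan 0.3 = 16.70°;  2α = 33.40°
edge 1: e_1 = (+1.70, -0.67);  n_1 = (-0.3667, -0.9304)
edge 3: e_3 = (+1.08, +3.89);  n_3 = (+0.9636, -0.2675)
∠(n_1, n_3) = 95.99°
δ = |180° − 95.99°| = 84.01°
84.01° > 2α = 33.40°  →  invalid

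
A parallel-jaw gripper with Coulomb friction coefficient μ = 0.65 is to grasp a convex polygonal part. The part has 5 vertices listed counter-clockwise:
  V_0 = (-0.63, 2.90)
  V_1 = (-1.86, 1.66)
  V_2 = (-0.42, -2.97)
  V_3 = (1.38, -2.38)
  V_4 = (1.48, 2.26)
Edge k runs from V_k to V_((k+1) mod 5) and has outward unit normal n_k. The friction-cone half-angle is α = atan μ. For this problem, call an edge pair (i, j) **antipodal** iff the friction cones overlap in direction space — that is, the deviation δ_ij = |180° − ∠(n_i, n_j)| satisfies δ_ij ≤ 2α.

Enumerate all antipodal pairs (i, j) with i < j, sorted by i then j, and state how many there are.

count = 5; pairs: (0,2), (0,3), (1,3), (1,4), (2,4)

α = atan 0.65 = 33.02°;  2α = 66.05°
n_0 = (-0.7100, +0.7042)
n_1 = (-0.9549, -0.2970)
n_2 = (+0.3115, -0.9503)
n_3 = (+0.9998, -0.0215)
n_4 = (+0.2903, +0.9569)
  (0,1): δ = 117.96°  ·
  (0,2): δ = 27.08°  ✓
  (0,3): δ = 43.53°  ✓
  (0,4): δ = 117.89°  ·
  (1,2): δ = 89.13°  ·
  (1,3): δ = 18.51°  ✓
  (1,4): δ = 55.85°  ✓
  (2,3): δ = 109.38°  ·
  (2,4): δ = 35.02°  ✓
  (3,4): δ = 105.64°  ·
antipodal pairs: 5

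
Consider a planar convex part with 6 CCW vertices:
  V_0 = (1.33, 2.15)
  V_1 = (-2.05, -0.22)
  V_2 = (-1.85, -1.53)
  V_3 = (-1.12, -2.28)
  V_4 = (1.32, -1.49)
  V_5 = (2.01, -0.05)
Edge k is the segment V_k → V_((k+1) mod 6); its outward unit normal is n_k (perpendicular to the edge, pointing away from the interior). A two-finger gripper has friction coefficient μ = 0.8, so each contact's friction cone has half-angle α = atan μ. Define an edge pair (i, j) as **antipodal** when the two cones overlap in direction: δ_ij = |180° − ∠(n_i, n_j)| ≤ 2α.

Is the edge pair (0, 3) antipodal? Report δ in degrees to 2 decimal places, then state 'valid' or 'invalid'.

α = atan 0.8 = 38.66°;  2α = 77.32°
edge 0: e_0 = (-3.38, -2.37);  n_0 = (-0.5741, +0.8188)
edge 3: e_3 = (+2.44, +0.79);  n_3 = (+0.3080, -0.9514)
∠(n_0, n_3) = 162.90°
δ = |180° − 162.90°| = 17.10°
17.10° ≤ 2α = 77.32°  →  valid

δ = 17.10°, valid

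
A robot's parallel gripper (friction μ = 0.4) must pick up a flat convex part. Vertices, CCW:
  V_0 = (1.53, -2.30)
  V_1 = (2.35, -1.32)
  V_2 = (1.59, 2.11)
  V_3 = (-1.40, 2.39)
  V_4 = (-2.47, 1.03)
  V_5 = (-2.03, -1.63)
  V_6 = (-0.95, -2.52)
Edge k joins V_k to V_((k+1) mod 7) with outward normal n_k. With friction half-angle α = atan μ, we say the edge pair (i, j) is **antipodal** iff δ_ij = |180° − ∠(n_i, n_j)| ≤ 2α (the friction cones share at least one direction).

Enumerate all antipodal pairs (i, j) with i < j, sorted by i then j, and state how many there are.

α = atan 0.4 = 21.80°;  2α = 43.60°
n_0 = (+0.7669, -0.6417)
n_1 = (+0.9763, +0.2163)
n_2 = (+0.0932, +0.9956)
n_3 = (-0.7859, +0.6183)
n_4 = (-0.9866, -0.1632)
n_5 = (-0.6360, -0.7717)
n_6 = (+0.0884, -0.9961)
  (0,1): δ = 127.59°  ·
  (0,2): δ = 55.43°  ·
  (0,3): δ = 1.73°  ✓
  (0,4): δ = 49.31°  ·
  (0,5): δ = 90.43°  ·
  (0,6): δ = 134.99°  ·
  (1,2): δ = 107.84°  ·
  (1,3): δ = 50.69°  ·
  (1,4): δ = 3.10°  ✓
  (1,5): δ = 38.02°  ✓
  (1,6): δ = 82.58°  ·
  (2,3): δ = 122.84°  ·
  (2,4): δ = 75.26°  ·
  (2,5): δ = 34.14°  ✓
  (2,6): δ = 10.42°  ✓
  (3,4): δ = 132.41°  ·
  (3,5): δ = 91.30°  ·
  (3,6): δ = 46.74°  ·
  (4,5): δ = 138.88°  ·
  (4,6): δ = 94.32°  ·
  (5,6): δ = 135.44°  ·
antipodal pairs: 5

count = 5; pairs: (0,3), (1,4), (1,5), (2,5), (2,6)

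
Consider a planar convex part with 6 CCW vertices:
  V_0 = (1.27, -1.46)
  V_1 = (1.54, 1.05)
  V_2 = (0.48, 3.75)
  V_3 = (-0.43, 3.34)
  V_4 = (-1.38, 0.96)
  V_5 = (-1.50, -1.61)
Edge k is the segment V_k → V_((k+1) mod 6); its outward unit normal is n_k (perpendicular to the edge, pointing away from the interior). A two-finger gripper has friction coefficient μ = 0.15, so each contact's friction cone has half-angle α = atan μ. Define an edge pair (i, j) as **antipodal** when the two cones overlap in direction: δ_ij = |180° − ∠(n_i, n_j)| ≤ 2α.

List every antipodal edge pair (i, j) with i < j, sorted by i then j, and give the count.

count = 2; pairs: (0,3), (0,4)

α = atan 0.15 = 8.53°;  2α = 17.06°
n_0 = (+0.9943, -0.1070)
n_1 = (+0.9308, +0.3654)
n_2 = (-0.4108, +0.9117)
n_3 = (-0.9287, +0.3707)
n_4 = (-0.9989, +0.0466)
n_5 = (+0.0541, -0.9985)
  (0,1): δ = 152.43°  ·
  (0,2): δ = 59.61°  ·
  (0,3): δ = 15.62°  ✓
  (0,4): δ = 3.47°  ✓
  (0,5): δ = 99.24°  ·
  (1,2): δ = 87.18°  ·
  (1,3): δ = 43.19°  ·
  (1,4): δ = 24.11°  ·
  (1,5): δ = 71.67°  ·
  (2,3): δ = 136.01°  ·
  (2,4): δ = 116.93°  ·
  (2,5): δ = 21.15°  ·
  (3,4): δ = 160.91°  ·
  (3,5): δ = 65.14°  ·
  (4,5): δ = 84.23°  ·
antipodal pairs: 2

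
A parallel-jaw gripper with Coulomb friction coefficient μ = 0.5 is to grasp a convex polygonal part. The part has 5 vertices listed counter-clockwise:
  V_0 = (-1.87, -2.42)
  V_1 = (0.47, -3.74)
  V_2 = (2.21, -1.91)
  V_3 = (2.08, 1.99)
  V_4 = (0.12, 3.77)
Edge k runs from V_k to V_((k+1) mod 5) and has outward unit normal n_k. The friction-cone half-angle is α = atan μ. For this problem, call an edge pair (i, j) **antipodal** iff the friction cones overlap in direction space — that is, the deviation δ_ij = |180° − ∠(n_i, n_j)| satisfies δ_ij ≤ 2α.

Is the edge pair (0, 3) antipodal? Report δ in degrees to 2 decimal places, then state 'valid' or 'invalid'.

α = atan 0.5 = 26.57°;  2α = 53.13°
edge 0: e_0 = (+2.34, -1.32);  n_0 = (-0.4913, -0.8710)
edge 3: e_3 = (-1.96, +1.78);  n_3 = (+0.6723, +0.7403)
∠(n_0, n_3) = 167.18°
δ = |180° − 167.18°| = 12.82°
12.82° ≤ 2α = 53.13°  →  valid

δ = 12.82°, valid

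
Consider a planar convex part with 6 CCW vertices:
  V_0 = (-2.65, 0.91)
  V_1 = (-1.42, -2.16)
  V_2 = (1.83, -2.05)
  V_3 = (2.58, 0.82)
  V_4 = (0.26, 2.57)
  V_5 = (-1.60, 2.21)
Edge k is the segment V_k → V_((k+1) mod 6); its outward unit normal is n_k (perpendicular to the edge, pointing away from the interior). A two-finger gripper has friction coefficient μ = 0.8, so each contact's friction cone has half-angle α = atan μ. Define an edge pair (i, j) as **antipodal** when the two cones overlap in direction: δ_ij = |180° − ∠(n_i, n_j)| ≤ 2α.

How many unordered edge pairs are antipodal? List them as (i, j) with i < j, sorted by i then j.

α = atan 0.8 = 38.66°;  2α = 77.32°
n_0 = (-0.9283, -0.3719)
n_1 = (+0.0338, -0.9994)
n_2 = (+0.9675, -0.2528)
n_3 = (+0.6022, +0.7983)
n_4 = (-0.1900, +0.9818)
n_5 = (-0.7779, +0.6283)
  (0,1): δ = 109.90°  ·
  (0,2): δ = 36.48°  ✓
  (0,3): δ = 31.14°  ✓
  (0,4): δ = 79.12°  ·
  (0,5): δ = 119.24°  ·
  (1,2): δ = 106.58°  ·
  (1,3): δ = 38.97°  ✓
  (1,4): δ = 9.02°  ✓
  (1,5): δ = 49.13°  ✓
  (2,3): δ = 112.38°  ·
  (2,4): δ = 64.40°  ✓
  (2,5): δ = 24.28°  ✓
  (3,4): δ = 132.02°  ·
  (3,5): δ = 91.90°  ·
  (4,5): δ = 139.88°  ·
antipodal pairs: 7

count = 7; pairs: (0,2), (0,3), (1,3), (1,4), (1,5), (2,4), (2,5)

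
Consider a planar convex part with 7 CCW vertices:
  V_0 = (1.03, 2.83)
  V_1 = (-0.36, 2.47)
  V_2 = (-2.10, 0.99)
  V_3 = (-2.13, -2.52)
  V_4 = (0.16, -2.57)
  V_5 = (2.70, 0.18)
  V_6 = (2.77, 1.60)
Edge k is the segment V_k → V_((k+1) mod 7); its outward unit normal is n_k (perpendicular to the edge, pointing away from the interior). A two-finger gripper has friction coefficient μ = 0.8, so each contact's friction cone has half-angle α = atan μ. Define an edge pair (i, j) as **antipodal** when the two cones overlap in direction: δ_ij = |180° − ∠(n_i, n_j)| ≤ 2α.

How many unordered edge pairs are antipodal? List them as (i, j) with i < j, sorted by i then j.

count = 10; pairs: (0,3), (0,4), (0,5), (1,3), (1,4), (1,5), (2,4), (2,5), (2,6), (3,6)

α = atan 0.8 = 38.66°;  2α = 77.32°
n_0 = (-0.2507, +0.9681)
n_1 = (-0.6479, +0.7617)
n_2 = (-1.0000, +0.0085)
n_3 = (-0.0218, -0.9998)
n_4 = (+0.7346, -0.6785)
n_5 = (+0.9988, -0.0492)
n_6 = (+0.5772, +0.8166)
  (0,1): δ = 154.14°  ·
  (0,2): δ = 105.01°  ·
  (0,3): δ = 15.77°  ✓
  (0,4): δ = 32.75°  ✓
  (0,5): δ = 72.66°  ✓
  (0,6): δ = 130.22°  ·
  (1,2): δ = 130.87°  ·
  (1,3): δ = 41.63°  ✓
  (1,4): δ = 6.89°  ✓
  (1,5): δ = 46.79°  ✓
  (1,6): δ = 104.36°  ·
  (2,3): δ = 90.76°  ·
  (2,4): δ = 42.24°  ✓
  (2,5): δ = 2.33°  ✓
  (2,6): δ = 55.23°  ✓
  (3,4): δ = 131.48°  ·
  (3,5): δ = 91.57°  ·
  (3,6): δ = 34.01°  ✓
  (4,5): δ = 140.10°  ·
  (4,6): δ = 82.53°  ·
  (5,6): δ = 122.43°  ·
antipodal pairs: 10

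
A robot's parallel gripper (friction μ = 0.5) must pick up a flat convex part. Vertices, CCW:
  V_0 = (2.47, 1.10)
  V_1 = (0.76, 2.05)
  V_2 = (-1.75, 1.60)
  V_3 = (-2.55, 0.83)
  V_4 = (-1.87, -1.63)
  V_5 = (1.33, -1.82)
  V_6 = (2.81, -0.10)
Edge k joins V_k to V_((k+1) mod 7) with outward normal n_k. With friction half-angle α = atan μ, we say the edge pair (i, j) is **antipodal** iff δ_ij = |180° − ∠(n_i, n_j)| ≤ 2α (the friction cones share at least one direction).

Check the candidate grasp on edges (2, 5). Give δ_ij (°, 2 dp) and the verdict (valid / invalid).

α = atan 0.5 = 26.57°;  2α = 53.13°
edge 2: e_2 = (-0.80, -0.77);  n_2 = (-0.6935, +0.7205)
edge 5: e_5 = (+1.48, +1.72);  n_5 = (+0.7580, -0.6522)
∠(n_2, n_5) = 174.62°
δ = |180° − 174.62°| = 5.38°
5.38° ≤ 2α = 53.13°  →  valid

δ = 5.38°, valid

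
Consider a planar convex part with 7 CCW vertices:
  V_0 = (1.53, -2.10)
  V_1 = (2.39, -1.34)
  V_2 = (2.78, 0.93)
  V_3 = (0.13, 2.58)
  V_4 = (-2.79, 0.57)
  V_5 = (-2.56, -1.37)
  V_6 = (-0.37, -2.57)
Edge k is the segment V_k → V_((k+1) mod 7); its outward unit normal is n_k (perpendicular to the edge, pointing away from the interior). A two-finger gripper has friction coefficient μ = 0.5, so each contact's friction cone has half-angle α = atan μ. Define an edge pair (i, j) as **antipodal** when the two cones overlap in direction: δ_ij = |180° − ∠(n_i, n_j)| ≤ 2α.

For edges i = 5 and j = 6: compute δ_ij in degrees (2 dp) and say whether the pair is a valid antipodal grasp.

δ = 137.39°, invalid

α = atan 0.5 = 26.57°;  2α = 53.13°
edge 5: e_5 = (+2.19, -1.20);  n_5 = (-0.4805, -0.8770)
edge 6: e_6 = (+1.90, +0.47);  n_6 = (+0.2401, -0.9707)
∠(n_5, n_6) = 42.61°
δ = |180° − 42.61°| = 137.39°
137.39° > 2α = 53.13°  →  invalid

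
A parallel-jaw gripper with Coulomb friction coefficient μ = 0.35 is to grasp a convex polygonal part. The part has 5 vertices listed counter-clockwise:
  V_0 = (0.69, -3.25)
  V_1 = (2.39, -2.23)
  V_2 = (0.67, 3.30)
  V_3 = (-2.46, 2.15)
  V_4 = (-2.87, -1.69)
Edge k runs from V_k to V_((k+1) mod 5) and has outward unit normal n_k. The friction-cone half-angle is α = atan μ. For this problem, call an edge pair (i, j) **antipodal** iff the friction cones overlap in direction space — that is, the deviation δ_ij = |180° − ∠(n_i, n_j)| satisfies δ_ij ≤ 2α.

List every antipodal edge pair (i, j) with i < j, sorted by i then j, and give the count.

α = atan 0.35 = 19.29°;  2α = 38.58°
n_0 = (+0.5145, -0.8575)
n_1 = (+0.9549, +0.2970)
n_2 = (-0.3449, +0.9386)
n_3 = (-0.9943, +0.1062)
n_4 = (-0.4014, -0.9159)
  (0,1): δ = 103.69°  ·
  (0,2): δ = 10.79°  ✓
  (0,3): δ = 52.94°  ·
  (0,4): δ = 125.37°  ·
  (1,2): δ = 87.10°  ·
  (1,3): δ = 23.37°  ✓
  (1,4): δ = 49.06°  ·
  (2,3): δ = 116.27°  ·
  (2,4): δ = 43.84°  ·
  (3,4): δ = 107.57°  ·
antipodal pairs: 2

count = 2; pairs: (0,2), (1,3)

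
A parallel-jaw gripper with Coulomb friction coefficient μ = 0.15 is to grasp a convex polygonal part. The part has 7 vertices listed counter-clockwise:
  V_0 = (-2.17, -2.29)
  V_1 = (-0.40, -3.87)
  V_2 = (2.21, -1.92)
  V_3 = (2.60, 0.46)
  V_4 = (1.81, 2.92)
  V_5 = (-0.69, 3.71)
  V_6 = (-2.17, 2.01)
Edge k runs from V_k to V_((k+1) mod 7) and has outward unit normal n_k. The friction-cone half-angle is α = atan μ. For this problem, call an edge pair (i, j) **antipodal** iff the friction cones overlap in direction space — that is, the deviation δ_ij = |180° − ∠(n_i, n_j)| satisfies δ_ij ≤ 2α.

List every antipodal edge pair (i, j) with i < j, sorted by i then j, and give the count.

α = atan 0.15 = 8.53°;  2α = 17.06°
n_0 = (-0.6659, -0.7460)
n_1 = (+0.5985, -0.8011)
n_2 = (+0.9868, -0.1617)
n_3 = (+0.9521, +0.3058)
n_4 = (+0.3013, +0.9535)
n_5 = (-0.7542, +0.6566)
n_6 = (-1.0000, -0.0000)
  (0,1): δ = 101.48°  ·
  (0,2): δ = 57.55°  ·
  (0,3): δ = 30.44°  ·
  (0,4): δ = 24.22°  ·
  (0,5): δ = 90.71°  ·
  (0,6): δ = 131.75°  ·
  (1,2): δ = 136.07°  ·
  (1,3): δ = 108.96°  ·
  (1,4): δ = 54.30°  ·
  (1,5): δ = 12.19°  ✓
  (1,6): δ = 53.24°  ·
  (2,3): δ = 152.89°  ·
  (2,4): δ = 98.23°  ·
  (2,5): δ = 31.74°  ·
  (2,6): δ = 9.31°  ✓
  (3,4): δ = 125.34°  ·
  (3,5): δ = 58.85°  ·
  (3,6): δ = 17.80°  ·
  (4,5): δ = 113.51°  ·
  (4,6): δ = 72.46°  ·
  (5,6): δ = 138.96°  ·
antipodal pairs: 2

count = 2; pairs: (1,5), (2,6)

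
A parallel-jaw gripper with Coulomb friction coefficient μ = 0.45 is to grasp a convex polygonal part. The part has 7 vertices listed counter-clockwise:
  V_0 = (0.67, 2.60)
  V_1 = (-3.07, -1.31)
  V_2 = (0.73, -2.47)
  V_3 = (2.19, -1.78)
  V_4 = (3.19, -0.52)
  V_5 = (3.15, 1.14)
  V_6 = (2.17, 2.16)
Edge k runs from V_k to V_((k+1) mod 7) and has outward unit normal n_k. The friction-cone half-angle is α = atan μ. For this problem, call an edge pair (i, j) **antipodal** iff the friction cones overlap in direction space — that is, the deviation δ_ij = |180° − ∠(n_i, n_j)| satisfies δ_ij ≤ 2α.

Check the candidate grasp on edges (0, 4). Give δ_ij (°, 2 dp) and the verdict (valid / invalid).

α = atan 0.45 = 24.23°;  2α = 48.46°
edge 0: e_0 = (-3.74, -3.91);  n_0 = (-0.7226, +0.6912)
edge 4: e_4 = (-0.04, +1.66);  n_4 = (+0.9997, +0.0241)
∠(n_0, n_4) = 134.89°
δ = |180° − 134.89°| = 45.11°
45.11° ≤ 2α = 48.46°  →  valid

δ = 45.11°, valid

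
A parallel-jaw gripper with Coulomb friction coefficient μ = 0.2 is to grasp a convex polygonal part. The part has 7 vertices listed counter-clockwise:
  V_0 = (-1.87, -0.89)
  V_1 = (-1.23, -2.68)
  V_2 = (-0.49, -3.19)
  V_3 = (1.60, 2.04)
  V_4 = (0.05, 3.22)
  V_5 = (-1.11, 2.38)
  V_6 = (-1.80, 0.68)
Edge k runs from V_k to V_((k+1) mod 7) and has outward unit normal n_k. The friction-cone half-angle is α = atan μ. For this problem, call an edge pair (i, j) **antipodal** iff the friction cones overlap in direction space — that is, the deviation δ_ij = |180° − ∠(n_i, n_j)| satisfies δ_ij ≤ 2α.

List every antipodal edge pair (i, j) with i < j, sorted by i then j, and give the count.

count = 3; pairs: (1,3), (2,5), (2,6)

α = atan 0.2 = 11.31°;  2α = 22.62°
n_0 = (-0.9416, -0.3367)
n_1 = (-0.5675, -0.8234)
n_2 = (+0.9286, -0.3711)
n_3 = (+0.6057, +0.7957)
n_4 = (-0.5865, +0.8099)
n_5 = (-0.9266, +0.3761)
n_6 = (-0.9990, +0.0445)
  (0,1): δ = 144.25°  ·
  (0,2): δ = 41.46°  ·
  (0,3): δ = 33.04°  ·
  (0,4): δ = 106.24°  ·
  (0,5): δ = 138.23°  ·
  (0,6): δ = 157.77°  ·
  (1,2): δ = 77.21°  ·
  (1,3): δ = 2.71°  ✓
  (1,4): δ = 70.48°  ·
  (1,5): δ = 102.48°  ·
  (1,6): δ = 122.02°  ·
  (2,3): δ = 105.50°  ·
  (2,4): δ = 32.31°  ·
  (2,5): δ = 0.31°  ✓
  (2,6): δ = 19.23°  ✓
  (3,4): δ = 106.81°  ·
  (3,5): δ = 74.81°  ·
  (3,6): δ = 55.27°  ·
  (4,5): δ = 148.00°  ·
  (4,6): δ = 128.46°  ·
  (5,6): δ = 160.46°  ·
antipodal pairs: 3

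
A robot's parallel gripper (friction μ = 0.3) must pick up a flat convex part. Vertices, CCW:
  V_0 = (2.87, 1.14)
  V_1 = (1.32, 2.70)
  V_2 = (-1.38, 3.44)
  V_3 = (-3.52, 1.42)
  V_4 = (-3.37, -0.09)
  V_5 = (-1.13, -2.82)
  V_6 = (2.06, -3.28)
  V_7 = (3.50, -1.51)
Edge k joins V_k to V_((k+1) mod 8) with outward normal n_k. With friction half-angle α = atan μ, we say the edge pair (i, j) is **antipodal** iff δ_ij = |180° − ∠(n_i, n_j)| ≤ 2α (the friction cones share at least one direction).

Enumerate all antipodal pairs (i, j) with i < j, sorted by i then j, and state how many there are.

count = 5; pairs: (0,4), (1,5), (2,6), (3,7), (4,7)

α = atan 0.3 = 16.70°;  2α = 33.40°
n_0 = (+0.7094, +0.7048)
n_1 = (+0.2643, +0.9644)
n_2 = (-0.6864, +0.7272)
n_3 = (-0.9951, -0.0989)
n_4 = (-0.7731, -0.6343)
n_5 = (-0.1427, -0.9898)
n_6 = (+0.7757, -0.6311)
n_7 = (+0.9729, +0.2313)
  (0,1): δ = 150.14°  ·
  (0,2): δ = 91.47°  ·
  (0,3): δ = 39.14°  ·
  (0,4): δ = 5.45°  ✓
  (0,5): δ = 36.98°  ·
  (0,6): δ = 96.05°  ·
  (0,7): δ = 148.56°  ·
  (1,2): δ = 121.33°  ·
  (1,3): δ = 69.00°  ·
  (1,4): δ = 35.30°  ·
  (1,5): δ = 7.12°  ✓
  (1,6): δ = 66.20°  ·
  (1,7): δ = 118.70°  ·
  (2,3): δ = 127.67°  ·
  (2,4): δ = 93.98°  ·
  (2,5): δ = 51.55°  ·
  (2,6): δ = 7.52°  ✓
  (2,7): δ = 60.03°  ·
  (3,4): δ = 146.30°  ·
  (3,5): δ = 103.88°  ·
  (3,6): δ = 44.80°  ·
  (3,7): δ = 7.70°  ✓
  (4,5): δ = 137.57°  ·
  (4,6): δ = 78.50°  ·
  (4,7): δ = 26.00°  ✓
  (5,6): δ = 120.92°  ·
  (5,7): δ = 68.42°  ·
  (6,7): δ = 127.50°  ·
antipodal pairs: 5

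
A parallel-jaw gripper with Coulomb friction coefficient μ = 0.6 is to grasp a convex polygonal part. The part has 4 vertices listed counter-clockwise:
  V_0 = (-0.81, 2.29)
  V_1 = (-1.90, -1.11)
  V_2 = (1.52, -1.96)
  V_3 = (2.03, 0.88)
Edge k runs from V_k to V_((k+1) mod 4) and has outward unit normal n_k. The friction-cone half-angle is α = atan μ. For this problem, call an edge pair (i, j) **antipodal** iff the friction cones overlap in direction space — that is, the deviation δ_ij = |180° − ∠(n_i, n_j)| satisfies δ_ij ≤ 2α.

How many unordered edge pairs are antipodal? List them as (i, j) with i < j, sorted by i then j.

α = atan 0.6 = 30.96°;  2α = 61.93°
n_0 = (-0.9523, +0.3053)
n_1 = (-0.2412, -0.9705)
n_2 = (+0.9843, -0.1768)
n_3 = (+0.4447, +0.8957)
  (0,1): δ = 86.18°  ·
  (0,2): δ = 7.59°  ✓
  (0,3): δ = 81.37°  ·
  (1,2): δ = 86.22°  ·
  (1,3): δ = 12.45°  ✓
  (2,3): δ = 106.22°  ·
antipodal pairs: 2

count = 2; pairs: (0,2), (1,3)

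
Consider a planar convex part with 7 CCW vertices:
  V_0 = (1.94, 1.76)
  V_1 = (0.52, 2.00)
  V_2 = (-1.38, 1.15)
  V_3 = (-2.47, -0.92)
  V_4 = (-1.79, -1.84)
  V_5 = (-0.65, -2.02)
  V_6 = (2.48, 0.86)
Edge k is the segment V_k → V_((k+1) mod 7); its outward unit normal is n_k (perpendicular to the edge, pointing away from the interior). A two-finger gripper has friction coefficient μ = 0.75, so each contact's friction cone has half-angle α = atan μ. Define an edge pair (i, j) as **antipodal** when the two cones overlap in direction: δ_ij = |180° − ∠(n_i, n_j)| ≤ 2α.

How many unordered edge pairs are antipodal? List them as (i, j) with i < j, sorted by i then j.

α = atan 0.75 = 36.87°;  2α = 73.74°
n_0 = (+0.1667, +0.9860)
n_1 = (-0.4084, +0.9128)
n_2 = (-0.8848, +0.4659)
n_3 = (-0.8042, -0.5944)
n_4 = (-0.1560, -0.9878)
n_5 = (+0.6771, -0.7359)
n_6 = (+0.8575, +0.5145)
  (0,1): δ = 146.30°  ·
  (0,2): δ = 108.18°  ·
  (0,3): δ = 43.94°  ✓
  (0,4): δ = 0.62°  ✓
  (0,5): δ = 52.21°  ✓
  (0,6): δ = 130.56°  ·
  (1,2): δ = 141.87°  ·
  (1,3): δ = 77.63°  ·
  (1,4): δ = 33.07°  ✓
  (1,5): δ = 18.52°  ✓
  (1,6): δ = 96.86°  ·
  (2,3): δ = 115.76°  ·
  (2,4): δ = 71.20°  ✓
  (2,5): δ = 19.61°  ✓
  (2,6): δ = 58.73°  ✓
  (3,4): δ = 135.44°  ·
  (3,5): δ = 83.85°  ·
  (3,6): δ = 5.51°  ✓
  (4,5): δ = 128.41°  ·
  (4,6): δ = 50.06°  ✓
  (5,6): δ = 101.65°  ·
antipodal pairs: 10

count = 10; pairs: (0,3), (0,4), (0,5), (1,4), (1,5), (2,4), (2,5), (2,6), (3,6), (4,6)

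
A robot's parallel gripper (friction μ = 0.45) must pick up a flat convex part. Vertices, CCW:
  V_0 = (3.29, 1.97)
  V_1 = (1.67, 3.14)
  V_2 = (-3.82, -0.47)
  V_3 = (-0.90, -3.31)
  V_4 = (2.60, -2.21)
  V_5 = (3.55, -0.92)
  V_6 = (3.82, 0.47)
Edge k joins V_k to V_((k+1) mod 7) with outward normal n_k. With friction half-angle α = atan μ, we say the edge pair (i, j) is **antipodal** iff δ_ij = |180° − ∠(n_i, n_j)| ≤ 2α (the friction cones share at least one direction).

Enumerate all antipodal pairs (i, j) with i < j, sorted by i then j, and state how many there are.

count = 5; pairs: (0,2), (1,3), (1,4), (1,5), (2,6)

α = atan 0.45 = 24.23°;  2α = 48.46°
n_0 = (+0.5855, +0.8107)
n_1 = (-0.5494, +0.8355)
n_2 = (-0.6972, -0.7169)
n_3 = (+0.2998, -0.9540)
n_4 = (+0.8052, -0.5930)
n_5 = (+0.9817, -0.1907)
n_6 = (+0.9429, +0.3331)
  (0,1): δ = 110.84°  ·
  (0,2): δ = 8.37°  ✓
  (0,3): δ = 53.28°  ·
  (0,4): δ = 89.47°  ·
  (0,5): δ = 114.85°  ·
  (0,6): δ = 145.30°  ·
  (1,2): δ = 77.53°  ·
  (1,3): δ = 15.88°  ✓
  (1,4): δ = 20.30°  ✓
  (1,5): δ = 45.68°  ✓
  (1,6): δ = 76.13°  ·
  (2,3): δ = 118.35°  ·
  (2,4): δ = 82.16°  ·
  (2,5): δ = 56.79°  ·
  (2,6): δ = 26.34°  ✓
  (3,4): δ = 143.82°  ·
  (3,5): δ = 118.44°  ·
  (3,6): δ = 87.99°  ·
  (4,5): δ = 154.62°  ·
  (4,6): δ = 124.17°  ·
  (5,6): δ = 149.55°  ·
antipodal pairs: 5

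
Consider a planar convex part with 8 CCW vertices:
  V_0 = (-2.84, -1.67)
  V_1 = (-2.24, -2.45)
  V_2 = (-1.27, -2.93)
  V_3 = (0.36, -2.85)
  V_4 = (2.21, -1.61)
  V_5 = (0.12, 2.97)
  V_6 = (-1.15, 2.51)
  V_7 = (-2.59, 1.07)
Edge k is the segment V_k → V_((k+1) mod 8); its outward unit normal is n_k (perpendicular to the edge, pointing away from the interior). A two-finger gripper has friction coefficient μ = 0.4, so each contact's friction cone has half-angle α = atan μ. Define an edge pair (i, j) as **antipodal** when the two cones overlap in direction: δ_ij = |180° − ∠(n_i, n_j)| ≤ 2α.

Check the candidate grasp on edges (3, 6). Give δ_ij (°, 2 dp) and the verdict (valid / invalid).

α = atan 0.4 = 21.80°;  2α = 43.60°
edge 3: e_3 = (+1.85, +1.24);  n_3 = (+0.5568, -0.8307)
edge 6: e_6 = (-1.44, -1.44);  n_6 = (-0.7071, +0.7071)
∠(n_3, n_6) = 168.83°
δ = |180° − 168.83°| = 11.17°
11.17° ≤ 2α = 43.60°  →  valid

δ = 11.17°, valid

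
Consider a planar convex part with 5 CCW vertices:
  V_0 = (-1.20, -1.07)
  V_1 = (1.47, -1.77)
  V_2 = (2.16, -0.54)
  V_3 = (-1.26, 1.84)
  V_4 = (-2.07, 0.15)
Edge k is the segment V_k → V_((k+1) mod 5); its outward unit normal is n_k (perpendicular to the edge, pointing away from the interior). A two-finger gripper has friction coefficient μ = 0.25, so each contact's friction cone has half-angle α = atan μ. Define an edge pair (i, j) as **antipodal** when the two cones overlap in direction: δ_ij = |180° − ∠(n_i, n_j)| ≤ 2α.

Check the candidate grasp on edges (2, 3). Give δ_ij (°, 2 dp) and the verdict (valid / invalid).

δ = 80.77°, invalid

α = atan 0.25 = 14.04°;  2α = 28.07°
edge 2: e_2 = (-3.42, +2.38);  n_2 = (+0.5712, +0.8208)
edge 3: e_3 = (-0.81, -1.69);  n_3 = (-0.9018, +0.4322)
∠(n_2, n_3) = 99.23°
δ = |180° − 99.23°| = 80.77°
80.77° > 2α = 28.07°  →  invalid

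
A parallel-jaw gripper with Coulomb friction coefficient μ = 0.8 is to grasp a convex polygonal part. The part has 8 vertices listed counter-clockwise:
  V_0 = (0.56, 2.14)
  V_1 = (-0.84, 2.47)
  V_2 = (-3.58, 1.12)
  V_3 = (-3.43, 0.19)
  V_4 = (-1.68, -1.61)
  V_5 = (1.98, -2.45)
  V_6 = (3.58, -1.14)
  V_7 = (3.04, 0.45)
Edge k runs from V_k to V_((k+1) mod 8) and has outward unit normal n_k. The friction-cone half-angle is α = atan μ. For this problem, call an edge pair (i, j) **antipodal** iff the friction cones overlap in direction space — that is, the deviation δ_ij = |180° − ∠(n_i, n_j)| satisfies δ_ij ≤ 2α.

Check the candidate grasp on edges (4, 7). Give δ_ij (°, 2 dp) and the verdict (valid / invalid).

α = atan 0.8 = 38.66°;  2α = 77.32°
edge 4: e_4 = (+3.66, -0.84);  n_4 = (-0.2237, -0.9747)
edge 7: e_7 = (-2.48, +1.69);  n_7 = (+0.5631, +0.8264)
∠(n_4, n_7) = 158.65°
δ = |180° − 158.65°| = 21.35°
21.35° ≤ 2α = 77.32°  →  valid

δ = 21.35°, valid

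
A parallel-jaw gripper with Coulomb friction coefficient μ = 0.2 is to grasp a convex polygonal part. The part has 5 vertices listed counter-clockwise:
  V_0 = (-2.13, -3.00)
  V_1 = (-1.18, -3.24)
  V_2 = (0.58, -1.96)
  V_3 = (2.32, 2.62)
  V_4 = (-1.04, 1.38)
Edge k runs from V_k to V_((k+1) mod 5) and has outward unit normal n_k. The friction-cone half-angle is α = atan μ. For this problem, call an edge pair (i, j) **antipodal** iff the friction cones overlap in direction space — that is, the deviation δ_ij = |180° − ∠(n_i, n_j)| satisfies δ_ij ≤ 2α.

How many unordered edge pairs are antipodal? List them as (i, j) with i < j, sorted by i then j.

α = atan 0.2 = 11.31°;  2α = 22.62°
n_0 = (-0.2449, -0.9695)
n_1 = (+0.5882, -0.8087)
n_2 = (+0.9348, -0.3551)
n_3 = (-0.3462, +0.9382)
n_4 = (-0.9704, +0.2415)
  (0,1): δ = 129.79°  ·
  (0,2): δ = 96.62°  ·
  (0,3): δ = 34.43°  ·
  (0,4): δ = 90.20°  ·
  (1,2): δ = 146.83°  ·
  (1,3): δ = 15.77°  ✓
  (1,4): δ = 40.00°  ·
  (2,3): δ = 48.94°  ·
  (2,4): δ = 6.83°  ✓
  (3,4): δ = 124.23°  ·
antipodal pairs: 2

count = 2; pairs: (1,3), (2,4)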